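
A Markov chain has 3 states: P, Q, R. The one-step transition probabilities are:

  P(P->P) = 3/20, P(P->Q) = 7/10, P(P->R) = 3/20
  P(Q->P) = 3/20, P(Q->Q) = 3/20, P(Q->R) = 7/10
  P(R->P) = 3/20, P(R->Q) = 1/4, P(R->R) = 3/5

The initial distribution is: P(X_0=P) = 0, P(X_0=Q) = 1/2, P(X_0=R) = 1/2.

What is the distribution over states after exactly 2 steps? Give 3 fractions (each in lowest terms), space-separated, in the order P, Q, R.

Answer: 3/20 119/400 221/400

Derivation:
Propagating the distribution step by step (d_{t+1} = d_t * P):
d_0 = (P=0, Q=1/2, R=1/2)
  d_1[P] = 0*3/20 + 1/2*3/20 + 1/2*3/20 = 3/20
  d_1[Q] = 0*7/10 + 1/2*3/20 + 1/2*1/4 = 1/5
  d_1[R] = 0*3/20 + 1/2*7/10 + 1/2*3/5 = 13/20
d_1 = (P=3/20, Q=1/5, R=13/20)
  d_2[P] = 3/20*3/20 + 1/5*3/20 + 13/20*3/20 = 3/20
  d_2[Q] = 3/20*7/10 + 1/5*3/20 + 13/20*1/4 = 119/400
  d_2[R] = 3/20*3/20 + 1/5*7/10 + 13/20*3/5 = 221/400
d_2 = (P=3/20, Q=119/400, R=221/400)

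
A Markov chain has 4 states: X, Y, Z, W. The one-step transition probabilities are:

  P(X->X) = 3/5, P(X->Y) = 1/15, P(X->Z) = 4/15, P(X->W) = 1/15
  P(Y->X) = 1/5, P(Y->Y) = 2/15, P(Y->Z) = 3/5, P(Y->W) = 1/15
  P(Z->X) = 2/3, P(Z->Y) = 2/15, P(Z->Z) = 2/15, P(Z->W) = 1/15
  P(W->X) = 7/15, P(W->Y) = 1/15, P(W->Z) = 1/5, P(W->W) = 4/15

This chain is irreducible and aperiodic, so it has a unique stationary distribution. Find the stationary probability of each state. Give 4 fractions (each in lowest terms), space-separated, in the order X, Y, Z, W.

The stationary distribution satisfies pi = pi * P, i.e.:
  pi_X = 3/5*pi_X + 1/5*pi_Y + 2/3*pi_Z + 7/15*pi_W
  pi_Y = 1/15*pi_X + 2/15*pi_Y + 2/15*pi_Z + 1/15*pi_W
  pi_Z = 4/15*pi_X + 3/5*pi_Y + 2/15*pi_Z + 1/5*pi_W
  pi_W = 1/15*pi_X + 1/15*pi_Y + 1/15*pi_Z + 4/15*pi_W
with normalization: pi_X + pi_Y + pi_Z + pi_W = 1.

Using the first 3 balance equations plus normalization, the linear system A*pi = b is:
  [-2/5, 1/5, 2/3, 7/15] . pi = 0
  [1/15, -13/15, 2/15, 1/15] . pi = 0
  [4/15, 3/5, -13/15, 1/5] . pi = 0
  [1, 1, 1, 1] . pi = 1

Solving yields:
  pi_X = 797/1398
  pi_Y = 251/2796
  pi_Z = 359/1398
  pi_W = 1/12

Verification (pi * P):
  797/1398*3/5 + 251/2796*1/5 + 359/1398*2/3 + 1/12*7/15 = 797/1398 = pi_X  (ok)
  797/1398*1/15 + 251/2796*2/15 + 359/1398*2/15 + 1/12*1/15 = 251/2796 = pi_Y  (ok)
  797/1398*4/15 + 251/2796*3/5 + 359/1398*2/15 + 1/12*1/5 = 359/1398 = pi_Z  (ok)
  797/1398*1/15 + 251/2796*1/15 + 359/1398*1/15 + 1/12*4/15 = 1/12 = pi_W  (ok)

Answer: 797/1398 251/2796 359/1398 1/12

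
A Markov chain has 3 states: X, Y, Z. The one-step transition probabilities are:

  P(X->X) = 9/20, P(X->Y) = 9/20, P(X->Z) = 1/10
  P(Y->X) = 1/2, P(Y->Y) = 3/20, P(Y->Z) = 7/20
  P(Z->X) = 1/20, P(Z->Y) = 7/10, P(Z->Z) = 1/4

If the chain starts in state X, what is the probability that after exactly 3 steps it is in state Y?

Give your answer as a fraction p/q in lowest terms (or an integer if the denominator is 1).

Computing P^3 by repeated multiplication:
P^1 =
  X: [9/20, 9/20, 1/10]
  Y: [1/2, 3/20, 7/20]
  Z: [1/20, 7/10, 1/4]
P^2 =
  X: [173/400, 17/50, 91/400]
  Y: [127/400, 197/400, 19/100]
  Z: [77/200, 121/400, 5/16]
P^3 =
  X: [47/125, 3239/8000, 1753/8000]
  Y: [3189/8000, 1399/4000, 2013/8000]
  Z: [2721/8000, 3499/8000, 89/400]

(P^3)[X -> Y] = 3239/8000

Answer: 3239/8000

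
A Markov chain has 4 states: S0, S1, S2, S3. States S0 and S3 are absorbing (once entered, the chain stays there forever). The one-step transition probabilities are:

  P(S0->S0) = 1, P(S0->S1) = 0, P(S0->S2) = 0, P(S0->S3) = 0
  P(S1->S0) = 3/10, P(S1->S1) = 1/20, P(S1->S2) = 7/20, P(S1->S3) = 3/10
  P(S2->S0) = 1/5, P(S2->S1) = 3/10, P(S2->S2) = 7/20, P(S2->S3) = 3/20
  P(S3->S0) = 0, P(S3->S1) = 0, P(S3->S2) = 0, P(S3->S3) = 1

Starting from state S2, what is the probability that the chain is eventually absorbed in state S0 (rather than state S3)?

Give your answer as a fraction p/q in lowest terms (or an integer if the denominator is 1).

Let a_i = P(absorbed in S0 | start in state i).
Boundary conditions: a_S0 = 1, a_S3 = 0.
For each transient state i, a_i = sum_j P(i->j) * a_j:
  a_S1 = 3/10*a_S0 + 1/20*a_S1 + 7/20*a_S2 + 3/10*a_S3
  a_S2 = 1/5*a_S0 + 3/10*a_S1 + 7/20*a_S2 + 3/20*a_S3

Substituting a_S0 = 1 and a_S3 = 0, rearrange to (I - Q) a = r where r[i] = P(i -> S0):
  [19/20, -7/20] . (a_S1, a_S2) = 3/10
  [-3/10, 13/20] . (a_S1, a_S2) = 1/5

Solving yields:
  a_S1 = 106/205
  a_S2 = 112/205

Starting state is S2, so the absorption probability is a_S2 = 112/205.

Answer: 112/205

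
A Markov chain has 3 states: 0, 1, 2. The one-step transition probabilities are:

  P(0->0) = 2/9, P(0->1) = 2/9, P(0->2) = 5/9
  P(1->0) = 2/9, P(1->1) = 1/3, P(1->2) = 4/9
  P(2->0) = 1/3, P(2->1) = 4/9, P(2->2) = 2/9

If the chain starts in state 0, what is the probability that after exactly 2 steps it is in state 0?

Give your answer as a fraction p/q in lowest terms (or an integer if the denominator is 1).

Computing P^2 by repeated multiplication:
P^1 =
  0: [2/9, 2/9, 5/9]
  1: [2/9, 1/3, 4/9]
  2: [1/3, 4/9, 2/9]
P^2 =
  0: [23/81, 10/27, 28/81]
  1: [22/81, 29/81, 10/27]
  2: [20/81, 26/81, 35/81]

(P^2)[0 -> 0] = 23/81

Answer: 23/81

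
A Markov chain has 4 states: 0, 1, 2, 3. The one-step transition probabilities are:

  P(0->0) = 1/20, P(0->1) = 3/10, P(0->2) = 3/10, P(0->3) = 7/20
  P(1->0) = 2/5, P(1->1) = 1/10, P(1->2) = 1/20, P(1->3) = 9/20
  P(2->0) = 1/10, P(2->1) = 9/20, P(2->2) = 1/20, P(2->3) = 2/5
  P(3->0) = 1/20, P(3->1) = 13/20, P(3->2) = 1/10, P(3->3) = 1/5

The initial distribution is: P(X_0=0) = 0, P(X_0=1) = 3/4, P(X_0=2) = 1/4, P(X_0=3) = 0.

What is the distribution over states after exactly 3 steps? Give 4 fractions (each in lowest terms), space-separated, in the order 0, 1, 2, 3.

Propagating the distribution step by step (d_{t+1} = d_t * P):
d_0 = (0=0, 1=3/4, 2=1/4, 3=0)
  d_1[0] = 0*1/20 + 3/4*2/5 + 1/4*1/10 + 0*1/20 = 13/40
  d_1[1] = 0*3/10 + 3/4*1/10 + 1/4*9/20 + 0*13/20 = 3/16
  d_1[2] = 0*3/10 + 3/4*1/20 + 1/4*1/20 + 0*1/10 = 1/20
  d_1[3] = 0*7/20 + 3/4*9/20 + 1/4*2/5 + 0*1/5 = 7/16
d_1 = (0=13/40, 1=3/16, 2=1/20, 3=7/16)
  d_2[0] = 13/40*1/20 + 3/16*2/5 + 1/20*1/10 + 7/16*1/20 = 189/1600
  d_2[1] = 13/40*3/10 + 3/16*1/10 + 1/20*9/20 + 7/16*13/20 = 677/1600
  d_2[2] = 13/40*3/10 + 3/16*1/20 + 1/20*1/20 + 7/16*1/10 = 49/320
  d_2[3] = 13/40*7/20 + 3/16*9/20 + 1/20*2/5 + 7/16*1/5 = 489/1600
d_2 = (0=189/1600, 1=677/1600, 2=49/320, 3=489/1600)
  d_3[0] = 189/1600*1/20 + 677/1600*2/5 + 49/320*1/10 + 489/1600*1/20 = 823/4000
  d_3[1] = 189/1600*3/10 + 677/1600*1/10 + 49/320*9/20 + 489/1600*13/20 = 221/640
  d_3[2] = 189/1600*3/10 + 677/1600*1/20 + 49/320*1/20 + 489/1600*1/10 = 1517/16000
  d_3[3] = 189/1600*7/20 + 677/1600*9/20 + 49/320*2/5 + 489/1600*1/5 = 2833/8000
d_3 = (0=823/4000, 1=221/640, 2=1517/16000, 3=2833/8000)

Answer: 823/4000 221/640 1517/16000 2833/8000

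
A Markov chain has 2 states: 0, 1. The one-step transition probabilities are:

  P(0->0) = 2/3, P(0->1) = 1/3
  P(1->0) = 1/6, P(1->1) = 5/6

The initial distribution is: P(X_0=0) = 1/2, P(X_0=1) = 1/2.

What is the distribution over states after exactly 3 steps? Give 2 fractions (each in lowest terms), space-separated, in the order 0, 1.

Answer: 17/48 31/48

Derivation:
Propagating the distribution step by step (d_{t+1} = d_t * P):
d_0 = (0=1/2, 1=1/2)
  d_1[0] = 1/2*2/3 + 1/2*1/6 = 5/12
  d_1[1] = 1/2*1/3 + 1/2*5/6 = 7/12
d_1 = (0=5/12, 1=7/12)
  d_2[0] = 5/12*2/3 + 7/12*1/6 = 3/8
  d_2[1] = 5/12*1/3 + 7/12*5/6 = 5/8
d_2 = (0=3/8, 1=5/8)
  d_3[0] = 3/8*2/3 + 5/8*1/6 = 17/48
  d_3[1] = 3/8*1/3 + 5/8*5/6 = 31/48
d_3 = (0=17/48, 1=31/48)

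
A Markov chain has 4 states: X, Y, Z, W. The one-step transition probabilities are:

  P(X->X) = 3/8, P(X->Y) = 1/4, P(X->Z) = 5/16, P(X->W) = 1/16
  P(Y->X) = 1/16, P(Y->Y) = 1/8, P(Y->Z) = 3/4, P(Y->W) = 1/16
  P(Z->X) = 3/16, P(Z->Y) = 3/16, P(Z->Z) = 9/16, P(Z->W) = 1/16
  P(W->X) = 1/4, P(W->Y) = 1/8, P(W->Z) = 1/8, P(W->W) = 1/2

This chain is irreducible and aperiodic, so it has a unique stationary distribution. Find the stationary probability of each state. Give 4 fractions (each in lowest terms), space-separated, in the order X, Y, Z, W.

The stationary distribution satisfies pi = pi * P, i.e.:
  pi_X = 3/8*pi_X + 1/16*pi_Y + 3/16*pi_Z + 1/4*pi_W
  pi_Y = 1/4*pi_X + 1/8*pi_Y + 3/16*pi_Z + 1/8*pi_W
  pi_Z = 5/16*pi_X + 3/4*pi_Y + 9/16*pi_Z + 1/8*pi_W
  pi_W = 1/16*pi_X + 1/16*pi_Y + 1/16*pi_Z + 1/2*pi_W
with normalization: pi_X + pi_Y + pi_Z + pi_W = 1.

Using the first 3 balance equations plus normalization, the linear system A*pi = b is:
  [-5/8, 1/16, 3/16, 1/4] . pi = 0
  [1/4, -7/8, 3/16, 1/8] . pi = 0
  [5/16, 3/4, -7/16, 1/8] . pi = 0
  [1, 1, 1, 1] . pi = 1

Solving yields:
  pi_X = 424/2007
  pi_Y = 122/669
  pi_Z = 994/2007
  pi_W = 1/9

Verification (pi * P):
  424/2007*3/8 + 122/669*1/16 + 994/2007*3/16 + 1/9*1/4 = 424/2007 = pi_X  (ok)
  424/2007*1/4 + 122/669*1/8 + 994/2007*3/16 + 1/9*1/8 = 122/669 = pi_Y  (ok)
  424/2007*5/16 + 122/669*3/4 + 994/2007*9/16 + 1/9*1/8 = 994/2007 = pi_Z  (ok)
  424/2007*1/16 + 122/669*1/16 + 994/2007*1/16 + 1/9*1/2 = 1/9 = pi_W  (ok)

Answer: 424/2007 122/669 994/2007 1/9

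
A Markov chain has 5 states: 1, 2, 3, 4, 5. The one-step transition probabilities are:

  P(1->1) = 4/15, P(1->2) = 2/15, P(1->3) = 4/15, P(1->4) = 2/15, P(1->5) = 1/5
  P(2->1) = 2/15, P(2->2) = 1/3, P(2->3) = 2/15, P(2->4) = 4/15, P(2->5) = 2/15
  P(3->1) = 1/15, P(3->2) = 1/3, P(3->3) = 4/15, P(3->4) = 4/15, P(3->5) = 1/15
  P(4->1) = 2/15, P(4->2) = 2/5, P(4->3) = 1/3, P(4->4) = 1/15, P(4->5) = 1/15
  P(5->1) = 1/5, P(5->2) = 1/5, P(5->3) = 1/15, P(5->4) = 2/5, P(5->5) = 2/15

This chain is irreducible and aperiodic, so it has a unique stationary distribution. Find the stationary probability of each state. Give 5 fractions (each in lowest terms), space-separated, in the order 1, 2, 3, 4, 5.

The stationary distribution satisfies pi = pi * P, i.e.:
  pi_1 = 4/15*pi_1 + 2/15*pi_2 + 1/15*pi_3 + 2/15*pi_4 + 1/5*pi_5
  pi_2 = 2/15*pi_1 + 1/3*pi_2 + 1/3*pi_3 + 2/5*pi_4 + 1/5*pi_5
  pi_3 = 4/15*pi_1 + 2/15*pi_2 + 4/15*pi_3 + 1/3*pi_4 + 1/15*pi_5
  pi_4 = 2/15*pi_1 + 4/15*pi_2 + 4/15*pi_3 + 1/15*pi_4 + 2/5*pi_5
  pi_5 = 1/5*pi_1 + 2/15*pi_2 + 1/15*pi_3 + 1/15*pi_4 + 2/15*pi_5
with normalization: pi_1 + pi_2 + pi_3 + pi_4 + pi_5 = 1.

Using the first 4 balance equations plus normalization, the linear system A*pi = b is:
  [-11/15, 2/15, 1/15, 2/15, 1/5] . pi = 0
  [2/15, -2/3, 1/3, 2/5, 1/5] . pi = 0
  [4/15, 2/15, -11/15, 1/3, 1/15] . pi = 0
  [2/15, 4/15, 4/15, -14/15, 2/5] . pi = 0
  [1, 1, 1, 1, 1] . pi = 1

Solving yields:
  pi_1 = 3356/23011
  pi_2 = 6985/23011
  pi_3 = 5016/23011
  pi_4 = 5032/23011
  pi_5 = 2622/23011

Verification (pi * P):
  3356/23011*4/15 + 6985/23011*2/15 + 5016/23011*1/15 + 5032/23011*2/15 + 2622/23011*1/5 = 3356/23011 = pi_1  (ok)
  3356/23011*2/15 + 6985/23011*1/3 + 5016/23011*1/3 + 5032/23011*2/5 + 2622/23011*1/5 = 6985/23011 = pi_2  (ok)
  3356/23011*4/15 + 6985/23011*2/15 + 5016/23011*4/15 + 5032/23011*1/3 + 2622/23011*1/15 = 5016/23011 = pi_3  (ok)
  3356/23011*2/15 + 6985/23011*4/15 + 5016/23011*4/15 + 5032/23011*1/15 + 2622/23011*2/5 = 5032/23011 = pi_4  (ok)
  3356/23011*1/5 + 6985/23011*2/15 + 5016/23011*1/15 + 5032/23011*1/15 + 2622/23011*2/15 = 2622/23011 = pi_5  (ok)

Answer: 3356/23011 6985/23011 5016/23011 5032/23011 2622/23011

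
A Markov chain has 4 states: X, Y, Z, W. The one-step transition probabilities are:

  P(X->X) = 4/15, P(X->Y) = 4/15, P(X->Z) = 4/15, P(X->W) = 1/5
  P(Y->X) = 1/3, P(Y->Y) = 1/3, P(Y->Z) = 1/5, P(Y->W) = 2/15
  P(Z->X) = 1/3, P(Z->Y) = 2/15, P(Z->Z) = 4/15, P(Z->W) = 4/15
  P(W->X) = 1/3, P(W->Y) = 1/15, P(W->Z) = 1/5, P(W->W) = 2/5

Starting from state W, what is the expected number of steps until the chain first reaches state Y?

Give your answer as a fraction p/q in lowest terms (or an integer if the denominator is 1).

Let h_i = expected steps to first reach Y from state i.
Boundary: h_Y = 0.
First-step equations for the other states:
  h_X = 1 + 4/15*h_X + 4/15*h_Y + 4/15*h_Z + 1/5*h_W
  h_Z = 1 + 1/3*h_X + 2/15*h_Y + 4/15*h_Z + 4/15*h_W
  h_W = 1 + 1/3*h_X + 1/15*h_Y + 1/5*h_Z + 2/5*h_W

Substituting h_Y = 0 and rearranging gives the linear system (I - Q) h = 1:
  [11/15, -4/15, -1/5] . (h_X, h_Z, h_W) = 1
  [-1/3, 11/15, -4/15] . (h_X, h_Z, h_W) = 1
  [-1/3, -1/5, 3/5] . (h_X, h_Z, h_W) = 1

Solving yields:
  h_X = 2715/487
  h_Z = 3120/487
  h_W = 3360/487

Starting state is W, so the expected hitting time is h_W = 3360/487.

Answer: 3360/487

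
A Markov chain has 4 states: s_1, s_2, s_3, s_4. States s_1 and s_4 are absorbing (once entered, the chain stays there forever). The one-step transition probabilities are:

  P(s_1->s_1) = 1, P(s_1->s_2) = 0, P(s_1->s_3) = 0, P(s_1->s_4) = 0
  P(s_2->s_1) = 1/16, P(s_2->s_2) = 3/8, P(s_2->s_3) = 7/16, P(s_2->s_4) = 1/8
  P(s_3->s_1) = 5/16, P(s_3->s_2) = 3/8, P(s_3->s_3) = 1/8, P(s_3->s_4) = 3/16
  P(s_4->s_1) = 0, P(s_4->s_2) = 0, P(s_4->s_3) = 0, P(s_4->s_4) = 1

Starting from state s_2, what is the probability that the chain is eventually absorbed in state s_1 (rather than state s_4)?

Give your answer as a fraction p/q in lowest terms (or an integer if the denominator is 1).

Let a_i = P(absorbed in s_1 | start in state i).
Boundary conditions: a_s_1 = 1, a_s_4 = 0.
For each transient state i, a_i = sum_j P(i->j) * a_j:
  a_s_2 = 1/16*a_s_1 + 3/8*a_s_2 + 7/16*a_s_3 + 1/8*a_s_4
  a_s_3 = 5/16*a_s_1 + 3/8*a_s_2 + 1/8*a_s_3 + 3/16*a_s_4

Substituting a_s_1 = 1 and a_s_4 = 0, rearrange to (I - Q) a = r where r[i] = P(i -> s_1):
  [5/8, -7/16] . (a_s_2, a_s_3) = 1/16
  [-3/8, 7/8] . (a_s_2, a_s_3) = 5/16

Solving yields:
  a_s_2 = 1/2
  a_s_3 = 4/7

Starting state is s_2, so the absorption probability is a_s_2 = 1/2.

Answer: 1/2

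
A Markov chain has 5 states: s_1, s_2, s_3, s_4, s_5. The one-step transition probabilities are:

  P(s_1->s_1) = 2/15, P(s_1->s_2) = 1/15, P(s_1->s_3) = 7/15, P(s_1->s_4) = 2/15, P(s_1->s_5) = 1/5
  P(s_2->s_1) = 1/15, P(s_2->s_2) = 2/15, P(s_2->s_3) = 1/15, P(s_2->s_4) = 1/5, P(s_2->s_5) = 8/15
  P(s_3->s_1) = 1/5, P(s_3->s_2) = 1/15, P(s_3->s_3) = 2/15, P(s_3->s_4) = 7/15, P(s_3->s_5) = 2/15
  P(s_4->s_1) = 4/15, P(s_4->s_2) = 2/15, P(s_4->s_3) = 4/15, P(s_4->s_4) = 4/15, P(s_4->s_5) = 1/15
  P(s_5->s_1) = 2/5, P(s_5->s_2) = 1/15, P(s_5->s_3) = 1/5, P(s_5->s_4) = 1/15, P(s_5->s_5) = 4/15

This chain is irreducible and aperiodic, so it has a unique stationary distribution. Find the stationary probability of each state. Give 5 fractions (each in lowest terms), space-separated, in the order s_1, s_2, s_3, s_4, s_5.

Answer: 2987/13111 2325/26222 6515/26222 452/1873 2540/13111

Derivation:
The stationary distribution satisfies pi = pi * P, i.e.:
  pi_s_1 = 2/15*pi_s_1 + 1/15*pi_s_2 + 1/5*pi_s_3 + 4/15*pi_s_4 + 2/5*pi_s_5
  pi_s_2 = 1/15*pi_s_1 + 2/15*pi_s_2 + 1/15*pi_s_3 + 2/15*pi_s_4 + 1/15*pi_s_5
  pi_s_3 = 7/15*pi_s_1 + 1/15*pi_s_2 + 2/15*pi_s_3 + 4/15*pi_s_4 + 1/5*pi_s_5
  pi_s_4 = 2/15*pi_s_1 + 1/5*pi_s_2 + 7/15*pi_s_3 + 4/15*pi_s_4 + 1/15*pi_s_5
  pi_s_5 = 1/5*pi_s_1 + 8/15*pi_s_2 + 2/15*pi_s_3 + 1/15*pi_s_4 + 4/15*pi_s_5
with normalization: pi_s_1 + pi_s_2 + pi_s_3 + pi_s_4 + pi_s_5 = 1.

Using the first 4 balance equations plus normalization, the linear system A*pi = b is:
  [-13/15, 1/15, 1/5, 4/15, 2/5] . pi = 0
  [1/15, -13/15, 1/15, 2/15, 1/15] . pi = 0
  [7/15, 1/15, -13/15, 4/15, 1/5] . pi = 0
  [2/15, 1/5, 7/15, -11/15, 1/15] . pi = 0
  [1, 1, 1, 1, 1] . pi = 1

Solving yields:
  pi_s_1 = 2987/13111
  pi_s_2 = 2325/26222
  pi_s_3 = 6515/26222
  pi_s_4 = 452/1873
  pi_s_5 = 2540/13111

Verification (pi * P):
  2987/13111*2/15 + 2325/26222*1/15 + 6515/26222*1/5 + 452/1873*4/15 + 2540/13111*2/5 = 2987/13111 = pi_s_1  (ok)
  2987/13111*1/15 + 2325/26222*2/15 + 6515/26222*1/15 + 452/1873*2/15 + 2540/13111*1/15 = 2325/26222 = pi_s_2  (ok)
  2987/13111*7/15 + 2325/26222*1/15 + 6515/26222*2/15 + 452/1873*4/15 + 2540/13111*1/5 = 6515/26222 = pi_s_3  (ok)
  2987/13111*2/15 + 2325/26222*1/5 + 6515/26222*7/15 + 452/1873*4/15 + 2540/13111*1/15 = 452/1873 = pi_s_4  (ok)
  2987/13111*1/5 + 2325/26222*8/15 + 6515/26222*2/15 + 452/1873*1/15 + 2540/13111*4/15 = 2540/13111 = pi_s_5  (ok)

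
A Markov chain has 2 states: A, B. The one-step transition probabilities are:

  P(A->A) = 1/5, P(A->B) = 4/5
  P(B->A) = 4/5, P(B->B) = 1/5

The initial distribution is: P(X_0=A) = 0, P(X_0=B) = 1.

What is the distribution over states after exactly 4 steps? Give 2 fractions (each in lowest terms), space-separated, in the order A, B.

Propagating the distribution step by step (d_{t+1} = d_t * P):
d_0 = (A=0, B=1)
  d_1[A] = 0*1/5 + 1*4/5 = 4/5
  d_1[B] = 0*4/5 + 1*1/5 = 1/5
d_1 = (A=4/5, B=1/5)
  d_2[A] = 4/5*1/5 + 1/5*4/5 = 8/25
  d_2[B] = 4/5*4/5 + 1/5*1/5 = 17/25
d_2 = (A=8/25, B=17/25)
  d_3[A] = 8/25*1/5 + 17/25*4/5 = 76/125
  d_3[B] = 8/25*4/5 + 17/25*1/5 = 49/125
d_3 = (A=76/125, B=49/125)
  d_4[A] = 76/125*1/5 + 49/125*4/5 = 272/625
  d_4[B] = 76/125*4/5 + 49/125*1/5 = 353/625
d_4 = (A=272/625, B=353/625)

Answer: 272/625 353/625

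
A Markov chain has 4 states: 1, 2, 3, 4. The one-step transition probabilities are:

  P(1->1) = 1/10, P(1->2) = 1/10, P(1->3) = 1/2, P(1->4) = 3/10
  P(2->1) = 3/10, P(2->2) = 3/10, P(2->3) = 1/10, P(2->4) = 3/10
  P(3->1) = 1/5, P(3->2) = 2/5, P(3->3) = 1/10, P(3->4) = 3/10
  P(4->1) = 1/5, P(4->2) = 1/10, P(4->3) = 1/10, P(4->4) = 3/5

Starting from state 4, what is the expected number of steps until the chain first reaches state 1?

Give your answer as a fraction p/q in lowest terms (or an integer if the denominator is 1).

Let h_i = expected steps to first reach 1 from state i.
Boundary: h_1 = 0.
First-step equations for the other states:
  h_2 = 1 + 3/10*h_1 + 3/10*h_2 + 1/10*h_3 + 3/10*h_4
  h_3 = 1 + 1/5*h_1 + 2/5*h_2 + 1/10*h_3 + 3/10*h_4
  h_4 = 1 + 1/5*h_1 + 1/10*h_2 + 1/10*h_3 + 3/5*h_4

Substituting h_1 = 0 and rearranging gives the linear system (I - Q) h = 1:
  [7/10, -1/10, -3/10] . (h_2, h_3, h_4) = 1
  [-2/5, 9/10, -3/10] . (h_2, h_3, h_4) = 1
  [-1/10, -1/10, 2/5] . (h_2, h_3, h_4) = 1

Solving yields:
  h_2 = 700/173
  h_3 = 770/173
  h_4 = 800/173

Starting state is 4, so the expected hitting time is h_4 = 800/173.

Answer: 800/173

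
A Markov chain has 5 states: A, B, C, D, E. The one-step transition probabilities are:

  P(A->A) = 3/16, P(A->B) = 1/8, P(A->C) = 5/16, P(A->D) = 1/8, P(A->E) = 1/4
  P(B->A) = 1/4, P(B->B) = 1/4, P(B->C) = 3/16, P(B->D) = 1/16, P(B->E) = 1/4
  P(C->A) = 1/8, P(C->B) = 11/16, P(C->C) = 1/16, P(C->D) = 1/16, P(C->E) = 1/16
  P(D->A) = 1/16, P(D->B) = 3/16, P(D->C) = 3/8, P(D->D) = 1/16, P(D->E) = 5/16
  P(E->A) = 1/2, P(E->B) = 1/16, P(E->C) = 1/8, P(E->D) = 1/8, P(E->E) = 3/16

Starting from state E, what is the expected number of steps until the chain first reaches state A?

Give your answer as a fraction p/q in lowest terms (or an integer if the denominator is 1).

Let h_i = expected steps to first reach A from state i.
Boundary: h_A = 0.
First-step equations for the other states:
  h_B = 1 + 1/4*h_A + 1/4*h_B + 3/16*h_C + 1/16*h_D + 1/4*h_E
  h_C = 1 + 1/8*h_A + 11/16*h_B + 1/16*h_C + 1/16*h_D + 1/16*h_E
  h_D = 1 + 1/16*h_A + 3/16*h_B + 3/8*h_C + 1/16*h_D + 5/16*h_E
  h_E = 1 + 1/2*h_A + 1/16*h_B + 1/8*h_C + 1/8*h_D + 3/16*h_E

Substituting h_A = 0 and rearranging gives the linear system (I - Q) h = 1:
  [3/4, -3/16, -1/16, -1/4] . (h_B, h_C, h_D, h_E) = 1
  [-11/16, 15/16, -1/16, -1/16] . (h_B, h_C, h_D, h_E) = 1
  [-3/16, -3/8, 15/16, -5/16] . (h_B, h_C, h_D, h_E) = 1
  [-1/16, -1/8, -1/8, 13/16] . (h_B, h_C, h_D, h_E) = 1

Solving yields:
  h_B = 4839/1294
  h_C = 2782/647
  h_D = 2906/647
  h_E = 3715/1294

Starting state is E, so the expected hitting time is h_E = 3715/1294.

Answer: 3715/1294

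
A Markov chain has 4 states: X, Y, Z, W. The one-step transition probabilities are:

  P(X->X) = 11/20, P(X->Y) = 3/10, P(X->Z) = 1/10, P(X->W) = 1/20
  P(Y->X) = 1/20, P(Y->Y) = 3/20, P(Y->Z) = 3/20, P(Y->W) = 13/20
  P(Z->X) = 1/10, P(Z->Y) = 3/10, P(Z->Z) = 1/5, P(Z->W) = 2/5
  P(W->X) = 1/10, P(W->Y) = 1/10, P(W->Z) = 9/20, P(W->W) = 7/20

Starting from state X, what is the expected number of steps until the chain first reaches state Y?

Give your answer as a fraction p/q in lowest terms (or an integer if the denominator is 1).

Answer: 406/109

Derivation:
Let h_i = expected steps to first reach Y from state i.
Boundary: h_Y = 0.
First-step equations for the other states:
  h_X = 1 + 11/20*h_X + 3/10*h_Y + 1/10*h_Z + 1/20*h_W
  h_Z = 1 + 1/10*h_X + 3/10*h_Y + 1/5*h_Z + 2/5*h_W
  h_W = 1 + 1/10*h_X + 1/10*h_Y + 9/20*h_Z + 7/20*h_W

Substituting h_Y = 0 and rearranging gives the linear system (I - Q) h = 1:
  [9/20, -1/10, -1/20] . (h_X, h_Z, h_W) = 1
  [-1/10, 4/5, -2/5] . (h_X, h_Z, h_W) = 1
  [-1/10, -9/20, 13/20] . (h_X, h_Z, h_W) = 1

Solving yields:
  h_X = 406/109
  h_Z = 462/109
  h_W = 550/109

Starting state is X, so the expected hitting time is h_X = 406/109.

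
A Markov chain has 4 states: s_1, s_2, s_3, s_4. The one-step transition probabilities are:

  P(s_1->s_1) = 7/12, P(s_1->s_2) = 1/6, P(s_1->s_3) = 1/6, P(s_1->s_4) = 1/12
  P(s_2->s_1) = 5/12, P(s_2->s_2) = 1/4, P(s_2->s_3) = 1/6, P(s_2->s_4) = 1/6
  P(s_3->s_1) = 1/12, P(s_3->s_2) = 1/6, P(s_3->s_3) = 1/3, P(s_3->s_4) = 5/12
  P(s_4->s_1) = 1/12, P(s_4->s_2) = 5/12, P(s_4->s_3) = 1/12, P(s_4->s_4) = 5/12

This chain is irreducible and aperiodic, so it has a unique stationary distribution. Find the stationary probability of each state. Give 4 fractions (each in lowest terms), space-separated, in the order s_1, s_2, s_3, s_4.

Answer: 99/298 37/149 157/894 109/447

Derivation:
The stationary distribution satisfies pi = pi * P, i.e.:
  pi_s_1 = 7/12*pi_s_1 + 5/12*pi_s_2 + 1/12*pi_s_3 + 1/12*pi_s_4
  pi_s_2 = 1/6*pi_s_1 + 1/4*pi_s_2 + 1/6*pi_s_3 + 5/12*pi_s_4
  pi_s_3 = 1/6*pi_s_1 + 1/6*pi_s_2 + 1/3*pi_s_3 + 1/12*pi_s_4
  pi_s_4 = 1/12*pi_s_1 + 1/6*pi_s_2 + 5/12*pi_s_3 + 5/12*pi_s_4
with normalization: pi_s_1 + pi_s_2 + pi_s_3 + pi_s_4 = 1.

Using the first 3 balance equations plus normalization, the linear system A*pi = b is:
  [-5/12, 5/12, 1/12, 1/12] . pi = 0
  [1/6, -3/4, 1/6, 5/12] . pi = 0
  [1/6, 1/6, -2/3, 1/12] . pi = 0
  [1, 1, 1, 1] . pi = 1

Solving yields:
  pi_s_1 = 99/298
  pi_s_2 = 37/149
  pi_s_3 = 157/894
  pi_s_4 = 109/447

Verification (pi * P):
  99/298*7/12 + 37/149*5/12 + 157/894*1/12 + 109/447*1/12 = 99/298 = pi_s_1  (ok)
  99/298*1/6 + 37/149*1/4 + 157/894*1/6 + 109/447*5/12 = 37/149 = pi_s_2  (ok)
  99/298*1/6 + 37/149*1/6 + 157/894*1/3 + 109/447*1/12 = 157/894 = pi_s_3  (ok)
  99/298*1/12 + 37/149*1/6 + 157/894*5/12 + 109/447*5/12 = 109/447 = pi_s_4  (ok)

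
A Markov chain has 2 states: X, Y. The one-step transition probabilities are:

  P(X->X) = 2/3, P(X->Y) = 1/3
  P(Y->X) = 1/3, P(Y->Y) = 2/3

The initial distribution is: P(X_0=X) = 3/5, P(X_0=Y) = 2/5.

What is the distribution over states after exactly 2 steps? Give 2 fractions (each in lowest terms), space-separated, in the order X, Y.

Propagating the distribution step by step (d_{t+1} = d_t * P):
d_0 = (X=3/5, Y=2/5)
  d_1[X] = 3/5*2/3 + 2/5*1/3 = 8/15
  d_1[Y] = 3/5*1/3 + 2/5*2/3 = 7/15
d_1 = (X=8/15, Y=7/15)
  d_2[X] = 8/15*2/3 + 7/15*1/3 = 23/45
  d_2[Y] = 8/15*1/3 + 7/15*2/3 = 22/45
d_2 = (X=23/45, Y=22/45)

Answer: 23/45 22/45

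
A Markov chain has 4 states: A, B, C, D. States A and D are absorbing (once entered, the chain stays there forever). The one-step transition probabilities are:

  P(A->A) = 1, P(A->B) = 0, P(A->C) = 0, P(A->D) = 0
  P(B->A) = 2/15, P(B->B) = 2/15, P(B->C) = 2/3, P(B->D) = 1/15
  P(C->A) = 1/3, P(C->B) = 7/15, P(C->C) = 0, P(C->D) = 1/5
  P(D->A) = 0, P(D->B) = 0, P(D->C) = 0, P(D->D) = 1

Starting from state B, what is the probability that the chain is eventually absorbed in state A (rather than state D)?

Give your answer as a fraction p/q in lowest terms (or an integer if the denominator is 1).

Answer: 16/25

Derivation:
Let a_i = P(absorbed in A | start in state i).
Boundary conditions: a_A = 1, a_D = 0.
For each transient state i, a_i = sum_j P(i->j) * a_j:
  a_B = 2/15*a_A + 2/15*a_B + 2/3*a_C + 1/15*a_D
  a_C = 1/3*a_A + 7/15*a_B + 0*a_C + 1/5*a_D

Substituting a_A = 1 and a_D = 0, rearrange to (I - Q) a = r where r[i] = P(i -> A):
  [13/15, -2/3] . (a_B, a_C) = 2/15
  [-7/15, 1] . (a_B, a_C) = 1/3

Solving yields:
  a_B = 16/25
  a_C = 79/125

Starting state is B, so the absorption probability is a_B = 16/25.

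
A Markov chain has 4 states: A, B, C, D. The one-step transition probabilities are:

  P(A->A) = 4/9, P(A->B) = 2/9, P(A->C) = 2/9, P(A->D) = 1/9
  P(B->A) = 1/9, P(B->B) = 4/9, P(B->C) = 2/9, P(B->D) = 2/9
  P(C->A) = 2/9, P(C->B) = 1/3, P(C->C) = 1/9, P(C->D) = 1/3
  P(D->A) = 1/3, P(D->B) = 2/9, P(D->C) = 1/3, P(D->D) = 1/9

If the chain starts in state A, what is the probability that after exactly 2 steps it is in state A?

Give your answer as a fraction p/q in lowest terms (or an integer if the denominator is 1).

Answer: 25/81

Derivation:
Computing P^2 by repeated multiplication:
P^1 =
  A: [4/9, 2/9, 2/9, 1/9]
  B: [1/9, 4/9, 2/9, 2/9]
  C: [2/9, 1/3, 1/9, 1/3]
  D: [1/3, 2/9, 1/3, 1/9]
P^2 =
  A: [25/81, 8/27, 17/81, 5/27]
  B: [2/9, 28/81, 2/9, 17/81]
  C: [22/81, 25/81, 20/81, 14/81]
  D: [23/81, 25/81, 16/81, 17/81]

(P^2)[A -> A] = 25/81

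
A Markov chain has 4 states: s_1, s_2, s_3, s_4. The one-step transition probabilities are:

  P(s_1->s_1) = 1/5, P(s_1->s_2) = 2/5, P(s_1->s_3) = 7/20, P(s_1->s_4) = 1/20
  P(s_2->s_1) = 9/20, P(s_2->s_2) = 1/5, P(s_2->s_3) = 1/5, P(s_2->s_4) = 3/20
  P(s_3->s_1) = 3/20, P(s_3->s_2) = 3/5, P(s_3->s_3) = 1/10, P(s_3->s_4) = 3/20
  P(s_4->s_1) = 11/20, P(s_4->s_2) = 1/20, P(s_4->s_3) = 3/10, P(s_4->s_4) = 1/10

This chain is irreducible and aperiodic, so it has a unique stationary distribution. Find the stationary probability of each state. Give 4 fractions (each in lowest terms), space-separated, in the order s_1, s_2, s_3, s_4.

Answer: 1875/5996 4071/11992 2815/11992 339/2998

Derivation:
The stationary distribution satisfies pi = pi * P, i.e.:
  pi_s_1 = 1/5*pi_s_1 + 9/20*pi_s_2 + 3/20*pi_s_3 + 11/20*pi_s_4
  pi_s_2 = 2/5*pi_s_1 + 1/5*pi_s_2 + 3/5*pi_s_3 + 1/20*pi_s_4
  pi_s_3 = 7/20*pi_s_1 + 1/5*pi_s_2 + 1/10*pi_s_3 + 3/10*pi_s_4
  pi_s_4 = 1/20*pi_s_1 + 3/20*pi_s_2 + 3/20*pi_s_3 + 1/10*pi_s_4
with normalization: pi_s_1 + pi_s_2 + pi_s_3 + pi_s_4 = 1.

Using the first 3 balance equations plus normalization, the linear system A*pi = b is:
  [-4/5, 9/20, 3/20, 11/20] . pi = 0
  [2/5, -4/5, 3/5, 1/20] . pi = 0
  [7/20, 1/5, -9/10, 3/10] . pi = 0
  [1, 1, 1, 1] . pi = 1

Solving yields:
  pi_s_1 = 1875/5996
  pi_s_2 = 4071/11992
  pi_s_3 = 2815/11992
  pi_s_4 = 339/2998

Verification (pi * P):
  1875/5996*1/5 + 4071/11992*9/20 + 2815/11992*3/20 + 339/2998*11/20 = 1875/5996 = pi_s_1  (ok)
  1875/5996*2/5 + 4071/11992*1/5 + 2815/11992*3/5 + 339/2998*1/20 = 4071/11992 = pi_s_2  (ok)
  1875/5996*7/20 + 4071/11992*1/5 + 2815/11992*1/10 + 339/2998*3/10 = 2815/11992 = pi_s_3  (ok)
  1875/5996*1/20 + 4071/11992*3/20 + 2815/11992*3/20 + 339/2998*1/10 = 339/2998 = pi_s_4  (ok)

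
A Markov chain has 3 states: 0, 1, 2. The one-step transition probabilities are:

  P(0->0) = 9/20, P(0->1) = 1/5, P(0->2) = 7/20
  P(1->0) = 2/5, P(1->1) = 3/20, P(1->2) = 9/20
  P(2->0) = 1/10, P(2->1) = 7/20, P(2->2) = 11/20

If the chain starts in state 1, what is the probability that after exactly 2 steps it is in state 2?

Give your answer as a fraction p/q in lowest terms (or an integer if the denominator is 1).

Computing P^2 by repeated multiplication:
P^1 =
  0: [9/20, 1/5, 7/20]
  1: [2/5, 3/20, 9/20]
  2: [1/10, 7/20, 11/20]
P^2 =
  0: [127/400, 97/400, 11/25]
  1: [57/200, 13/50, 91/200]
  2: [6/25, 53/200, 99/200]

(P^2)[1 -> 2] = 91/200

Answer: 91/200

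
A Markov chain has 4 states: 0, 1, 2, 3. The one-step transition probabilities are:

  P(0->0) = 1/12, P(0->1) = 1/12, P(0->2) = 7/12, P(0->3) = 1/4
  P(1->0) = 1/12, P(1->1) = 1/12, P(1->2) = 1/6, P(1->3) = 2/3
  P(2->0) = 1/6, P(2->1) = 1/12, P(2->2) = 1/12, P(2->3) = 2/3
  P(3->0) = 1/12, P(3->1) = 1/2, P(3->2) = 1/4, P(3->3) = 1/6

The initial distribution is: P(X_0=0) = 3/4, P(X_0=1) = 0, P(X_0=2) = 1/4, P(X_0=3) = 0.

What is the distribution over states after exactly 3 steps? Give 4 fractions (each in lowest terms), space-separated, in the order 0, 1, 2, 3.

Propagating the distribution step by step (d_{t+1} = d_t * P):
d_0 = (0=3/4, 1=0, 2=1/4, 3=0)
  d_1[0] = 3/4*1/12 + 0*1/12 + 1/4*1/6 + 0*1/12 = 5/48
  d_1[1] = 3/4*1/12 + 0*1/12 + 1/4*1/12 + 0*1/2 = 1/12
  d_1[2] = 3/4*7/12 + 0*1/6 + 1/4*1/12 + 0*1/4 = 11/24
  d_1[3] = 3/4*1/4 + 0*2/3 + 1/4*2/3 + 0*1/6 = 17/48
d_1 = (0=5/48, 1=1/12, 2=11/24, 3=17/48)
  d_2[0] = 5/48*1/12 + 1/12*1/12 + 11/24*1/6 + 17/48*1/12 = 35/288
  d_2[1] = 5/48*1/12 + 1/12*1/12 + 11/24*1/12 + 17/48*1/2 = 133/576
  d_2[2] = 5/48*7/12 + 1/12*1/6 + 11/24*1/12 + 17/48*1/4 = 29/144
  d_2[3] = 5/48*1/4 + 1/12*2/3 + 11/24*2/3 + 17/48*1/6 = 257/576
d_2 = (0=35/288, 1=133/576, 2=29/144, 3=257/576)
  d_3[0] = 35/288*1/12 + 133/576*1/12 + 29/144*1/6 + 257/576*1/12 = 173/1728
  d_3[1] = 35/288*1/12 + 133/576*1/12 + 29/144*1/12 + 257/576*1/2 = 1861/6912
  d_3[2] = 35/288*7/12 + 133/576*1/6 + 29/144*1/12 + 257/576*1/4 = 1643/6912
  d_3[3] = 35/288*1/4 + 133/576*2/3 + 29/144*2/3 + 257/576*1/6 = 679/1728
d_3 = (0=173/1728, 1=1861/6912, 2=1643/6912, 3=679/1728)

Answer: 173/1728 1861/6912 1643/6912 679/1728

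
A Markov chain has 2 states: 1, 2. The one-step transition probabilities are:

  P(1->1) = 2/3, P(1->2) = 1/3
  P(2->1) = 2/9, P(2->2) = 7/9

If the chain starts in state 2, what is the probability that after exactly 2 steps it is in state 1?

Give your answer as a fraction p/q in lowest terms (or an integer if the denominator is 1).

Computing P^2 by repeated multiplication:
P^1 =
  1: [2/3, 1/3]
  2: [2/9, 7/9]
P^2 =
  1: [14/27, 13/27]
  2: [26/81, 55/81]

(P^2)[2 -> 1] = 26/81

Answer: 26/81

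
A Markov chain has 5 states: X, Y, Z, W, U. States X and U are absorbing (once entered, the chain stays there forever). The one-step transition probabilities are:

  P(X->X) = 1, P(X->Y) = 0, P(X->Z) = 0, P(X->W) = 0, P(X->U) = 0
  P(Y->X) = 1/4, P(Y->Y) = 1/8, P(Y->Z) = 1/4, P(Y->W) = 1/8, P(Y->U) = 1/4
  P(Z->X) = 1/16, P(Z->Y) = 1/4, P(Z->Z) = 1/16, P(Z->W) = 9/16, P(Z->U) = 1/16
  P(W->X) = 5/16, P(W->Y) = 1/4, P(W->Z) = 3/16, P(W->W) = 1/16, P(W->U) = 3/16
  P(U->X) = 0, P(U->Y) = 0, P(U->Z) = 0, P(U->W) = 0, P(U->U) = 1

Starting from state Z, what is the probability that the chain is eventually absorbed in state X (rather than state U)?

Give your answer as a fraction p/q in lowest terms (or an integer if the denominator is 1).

Answer: 314/561

Derivation:
Let a_i = P(absorbed in X | start in state i).
Boundary conditions: a_X = 1, a_U = 0.
For each transient state i, a_i = sum_j P(i->j) * a_j:
  a_Y = 1/4*a_X + 1/8*a_Y + 1/4*a_Z + 1/8*a_W + 1/4*a_U
  a_Z = 1/16*a_X + 1/4*a_Y + 1/16*a_Z + 9/16*a_W + 1/16*a_U
  a_W = 5/16*a_X + 1/4*a_Y + 3/16*a_Z + 1/16*a_W + 3/16*a_U

Substituting a_X = 1 and a_U = 0, rearrange to (I - Q) a = r where r[i] = P(i -> X):
  [7/8, -1/4, -1/8] . (a_Y, a_Z, a_W) = 1/4
  [-1/4, 15/16, -9/16] . (a_Y, a_Z, a_W) = 1/16
  [-1/4, -3/16, 15/16] . (a_Y, a_Z, a_W) = 5/16

Solving yields:
  a_Y = 9/17
  a_Z = 314/561
  a_W = 329/561

Starting state is Z, so the absorption probability is a_Z = 314/561.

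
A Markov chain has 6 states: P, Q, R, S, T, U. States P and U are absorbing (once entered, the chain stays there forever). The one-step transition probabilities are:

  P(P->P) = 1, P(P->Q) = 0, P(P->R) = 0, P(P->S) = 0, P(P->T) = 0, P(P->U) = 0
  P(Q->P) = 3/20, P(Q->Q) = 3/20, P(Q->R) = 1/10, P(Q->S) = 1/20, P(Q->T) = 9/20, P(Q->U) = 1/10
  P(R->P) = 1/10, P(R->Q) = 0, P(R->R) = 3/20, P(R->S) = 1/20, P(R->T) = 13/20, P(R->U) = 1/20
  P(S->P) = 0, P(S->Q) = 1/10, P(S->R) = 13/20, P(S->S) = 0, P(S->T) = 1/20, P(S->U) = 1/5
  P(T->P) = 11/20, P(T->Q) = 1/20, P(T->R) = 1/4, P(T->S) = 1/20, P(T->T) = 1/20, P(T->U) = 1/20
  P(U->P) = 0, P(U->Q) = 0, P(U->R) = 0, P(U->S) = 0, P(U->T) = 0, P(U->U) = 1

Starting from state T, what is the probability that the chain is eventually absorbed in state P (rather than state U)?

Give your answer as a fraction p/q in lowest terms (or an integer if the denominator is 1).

Answer: 65780/75583

Derivation:
Let a_i = P(absorbed in P | start in state i).
Boundary conditions: a_P = 1, a_U = 0.
For each transient state i, a_i = sum_j P(i->j) * a_j:
  a_Q = 3/20*a_P + 3/20*a_Q + 1/10*a_R + 1/20*a_S + 9/20*a_T + 1/10*a_U
  a_R = 1/10*a_P + 0*a_Q + 3/20*a_R + 1/20*a_S + 13/20*a_T + 1/20*a_U
  a_S = 0*a_P + 1/10*a_Q + 13/20*a_R + 0*a_S + 1/20*a_T + 1/5*a_U
  a_T = 11/20*a_P + 1/20*a_Q + 1/4*a_R + 1/20*a_S + 1/20*a_T + 1/20*a_U

Substituting a_P = 1 and a_U = 0, rearrange to (I - Q) a = r where r[i] = P(i -> P):
  [17/20, -1/10, -1/20, -9/20] . (a_Q, a_R, a_S, a_T) = 3/20
  [0, 17/20, -1/20, -13/20] . (a_Q, a_R, a_S, a_T) = 1/10
  [-1/10, -13/20, 1, -1/20] . (a_Q, a_R, a_S, a_T) = 0
  [-1/20, -1/4, -1/20, 19/20] . (a_Q, a_R, a_S, a_T) = 11/20

Solving yields:
  a_Q = 58381/75583
  a_R = 62106/75583
  a_S = 49496/75583
  a_T = 65780/75583

Starting state is T, so the absorption probability is a_T = 65780/75583.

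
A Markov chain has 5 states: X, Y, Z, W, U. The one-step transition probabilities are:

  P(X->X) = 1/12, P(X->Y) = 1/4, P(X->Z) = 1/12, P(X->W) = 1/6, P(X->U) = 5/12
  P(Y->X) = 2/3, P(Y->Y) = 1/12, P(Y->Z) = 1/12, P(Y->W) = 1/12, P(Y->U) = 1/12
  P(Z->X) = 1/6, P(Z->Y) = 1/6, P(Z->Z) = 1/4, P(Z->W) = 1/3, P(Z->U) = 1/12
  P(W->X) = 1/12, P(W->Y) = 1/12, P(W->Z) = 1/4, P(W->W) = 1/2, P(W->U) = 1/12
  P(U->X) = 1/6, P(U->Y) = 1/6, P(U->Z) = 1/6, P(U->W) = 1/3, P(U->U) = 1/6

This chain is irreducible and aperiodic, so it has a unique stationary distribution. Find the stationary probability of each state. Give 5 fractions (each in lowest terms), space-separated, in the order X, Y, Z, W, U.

The stationary distribution satisfies pi = pi * P, i.e.:
  pi_X = 1/12*pi_X + 2/3*pi_Y + 1/6*pi_Z + 1/12*pi_W + 1/6*pi_U
  pi_Y = 1/4*pi_X + 1/12*pi_Y + 1/6*pi_Z + 1/12*pi_W + 1/6*pi_U
  pi_Z = 1/12*pi_X + 1/12*pi_Y + 1/4*pi_Z + 1/4*pi_W + 1/6*pi_U
  pi_W = 1/6*pi_X + 1/12*pi_Y + 1/3*pi_Z + 1/2*pi_W + 1/3*pi_U
  pi_U = 5/12*pi_X + 1/12*pi_Y + 1/12*pi_Z + 1/12*pi_W + 1/6*pi_U
with normalization: pi_X + pi_Y + pi_Z + pi_W + pi_U = 1.

Using the first 4 balance equations plus normalization, the linear system A*pi = b is:
  [-11/12, 2/3, 1/6, 1/12, 1/6] . pi = 0
  [1/4, -11/12, 1/6, 1/12, 1/6] . pi = 0
  [1/12, 1/12, -3/4, 1/4, 1/6] . pi = 0
  [1/6, 1/12, 1/3, -1/2, 1/3] . pi = 0
  [1, 1, 1, 1, 1] . pi = 1

Solving yields:
  pi_X = 152/775
  pi_Y = 112/775
  pi_Z = 1532/8525
  pi_W = 246/775
  pi_U = 1383/8525

Verification (pi * P):
  152/775*1/12 + 112/775*2/3 + 1532/8525*1/6 + 246/775*1/12 + 1383/8525*1/6 = 152/775 = pi_X  (ok)
  152/775*1/4 + 112/775*1/12 + 1532/8525*1/6 + 246/775*1/12 + 1383/8525*1/6 = 112/775 = pi_Y  (ok)
  152/775*1/12 + 112/775*1/12 + 1532/8525*1/4 + 246/775*1/4 + 1383/8525*1/6 = 1532/8525 = pi_Z  (ok)
  152/775*1/6 + 112/775*1/12 + 1532/8525*1/3 + 246/775*1/2 + 1383/8525*1/3 = 246/775 = pi_W  (ok)
  152/775*5/12 + 112/775*1/12 + 1532/8525*1/12 + 246/775*1/12 + 1383/8525*1/6 = 1383/8525 = pi_U  (ok)

Answer: 152/775 112/775 1532/8525 246/775 1383/8525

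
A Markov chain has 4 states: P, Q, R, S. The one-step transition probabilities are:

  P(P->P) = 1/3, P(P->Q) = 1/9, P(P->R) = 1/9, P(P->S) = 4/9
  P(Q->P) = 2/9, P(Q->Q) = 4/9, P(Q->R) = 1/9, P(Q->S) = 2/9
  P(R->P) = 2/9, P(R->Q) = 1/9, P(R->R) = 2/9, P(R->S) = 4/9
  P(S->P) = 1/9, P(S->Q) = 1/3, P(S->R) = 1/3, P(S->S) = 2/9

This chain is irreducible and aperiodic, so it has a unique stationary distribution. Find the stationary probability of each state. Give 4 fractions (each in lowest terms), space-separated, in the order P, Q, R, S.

The stationary distribution satisfies pi = pi * P, i.e.:
  pi_P = 1/3*pi_P + 2/9*pi_Q + 2/9*pi_R + 1/9*pi_S
  pi_Q = 1/9*pi_P + 4/9*pi_Q + 1/9*pi_R + 1/3*pi_S
  pi_R = 1/9*pi_P + 1/9*pi_Q + 2/9*pi_R + 1/3*pi_S
  pi_S = 4/9*pi_P + 2/9*pi_Q + 4/9*pi_R + 2/9*pi_S
with normalization: pi_P + pi_Q + pi_R + pi_S = 1.

Using the first 3 balance equations plus normalization, the linear system A*pi = b is:
  [-2/3, 2/9, 2/9, 1/9] . pi = 0
  [1/9, -5/9, 1/9, 1/3] . pi = 0
  [1/9, 1/9, -7/9, 1/3] . pi = 0
  [1, 1, 1, 1] . pi = 1

Solving yields:
  pi_P = 59/280
  pi_Q = 19/70
  pi_R = 57/280
  pi_S = 11/35

Verification (pi * P):
  59/280*1/3 + 19/70*2/9 + 57/280*2/9 + 11/35*1/9 = 59/280 = pi_P  (ok)
  59/280*1/9 + 19/70*4/9 + 57/280*1/9 + 11/35*1/3 = 19/70 = pi_Q  (ok)
  59/280*1/9 + 19/70*1/9 + 57/280*2/9 + 11/35*1/3 = 57/280 = pi_R  (ok)
  59/280*4/9 + 19/70*2/9 + 57/280*4/9 + 11/35*2/9 = 11/35 = pi_S  (ok)

Answer: 59/280 19/70 57/280 11/35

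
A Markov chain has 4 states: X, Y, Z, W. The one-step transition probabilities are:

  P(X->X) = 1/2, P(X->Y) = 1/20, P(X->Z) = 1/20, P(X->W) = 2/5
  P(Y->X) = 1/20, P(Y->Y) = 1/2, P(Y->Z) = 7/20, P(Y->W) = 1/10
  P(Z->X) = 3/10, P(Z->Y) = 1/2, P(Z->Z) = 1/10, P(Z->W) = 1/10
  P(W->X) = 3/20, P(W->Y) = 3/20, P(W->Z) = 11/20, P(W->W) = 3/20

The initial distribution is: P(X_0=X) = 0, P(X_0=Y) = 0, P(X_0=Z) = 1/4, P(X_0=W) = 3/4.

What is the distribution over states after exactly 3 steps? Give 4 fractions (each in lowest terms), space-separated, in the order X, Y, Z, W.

Answer: 301/1280 2093/6400 8077/32000 5933/32000

Derivation:
Propagating the distribution step by step (d_{t+1} = d_t * P):
d_0 = (X=0, Y=0, Z=1/4, W=3/4)
  d_1[X] = 0*1/2 + 0*1/20 + 1/4*3/10 + 3/4*3/20 = 3/16
  d_1[Y] = 0*1/20 + 0*1/2 + 1/4*1/2 + 3/4*3/20 = 19/80
  d_1[Z] = 0*1/20 + 0*7/20 + 1/4*1/10 + 3/4*11/20 = 7/16
  d_1[W] = 0*2/5 + 0*1/10 + 1/4*1/10 + 3/4*3/20 = 11/80
d_1 = (X=3/16, Y=19/80, Z=7/16, W=11/80)
  d_2[X] = 3/16*1/2 + 19/80*1/20 + 7/16*3/10 + 11/80*3/20 = 103/400
  d_2[Y] = 3/16*1/20 + 19/80*1/2 + 7/16*1/2 + 11/80*3/20 = 147/400
  d_2[Z] = 3/16*1/20 + 19/80*7/20 + 7/16*1/10 + 11/80*11/20 = 339/1600
  d_2[W] = 3/16*2/5 + 19/80*1/10 + 7/16*1/10 + 11/80*3/20 = 261/1600
d_2 = (X=103/400, Y=147/400, Z=339/1600, W=261/1600)
  d_3[X] = 103/400*1/2 + 147/400*1/20 + 339/1600*3/10 + 261/1600*3/20 = 301/1280
  d_3[Y] = 103/400*1/20 + 147/400*1/2 + 339/1600*1/2 + 261/1600*3/20 = 2093/6400
  d_3[Z] = 103/400*1/20 + 147/400*7/20 + 339/1600*1/10 + 261/1600*11/20 = 8077/32000
  d_3[W] = 103/400*2/5 + 147/400*1/10 + 339/1600*1/10 + 261/1600*3/20 = 5933/32000
d_3 = (X=301/1280, Y=2093/6400, Z=8077/32000, W=5933/32000)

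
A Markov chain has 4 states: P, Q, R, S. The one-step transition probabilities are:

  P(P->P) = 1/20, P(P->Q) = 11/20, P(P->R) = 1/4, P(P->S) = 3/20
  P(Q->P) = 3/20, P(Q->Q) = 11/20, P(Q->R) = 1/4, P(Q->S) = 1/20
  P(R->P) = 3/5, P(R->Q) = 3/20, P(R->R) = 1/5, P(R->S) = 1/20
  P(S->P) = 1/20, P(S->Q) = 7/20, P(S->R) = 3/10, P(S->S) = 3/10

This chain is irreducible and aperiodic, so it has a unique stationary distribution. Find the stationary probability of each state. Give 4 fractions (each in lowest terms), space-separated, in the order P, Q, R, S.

Answer: 529/2332 1011/2332 283/1166 113/1166

Derivation:
The stationary distribution satisfies pi = pi * P, i.e.:
  pi_P = 1/20*pi_P + 3/20*pi_Q + 3/5*pi_R + 1/20*pi_S
  pi_Q = 11/20*pi_P + 11/20*pi_Q + 3/20*pi_R + 7/20*pi_S
  pi_R = 1/4*pi_P + 1/4*pi_Q + 1/5*pi_R + 3/10*pi_S
  pi_S = 3/20*pi_P + 1/20*pi_Q + 1/20*pi_R + 3/10*pi_S
with normalization: pi_P + pi_Q + pi_R + pi_S = 1.

Using the first 3 balance equations plus normalization, the linear system A*pi = b is:
  [-19/20, 3/20, 3/5, 1/20] . pi = 0
  [11/20, -9/20, 3/20, 7/20] . pi = 0
  [1/4, 1/4, -4/5, 3/10] . pi = 0
  [1, 1, 1, 1] . pi = 1

Solving yields:
  pi_P = 529/2332
  pi_Q = 1011/2332
  pi_R = 283/1166
  pi_S = 113/1166

Verification (pi * P):
  529/2332*1/20 + 1011/2332*3/20 + 283/1166*3/5 + 113/1166*1/20 = 529/2332 = pi_P  (ok)
  529/2332*11/20 + 1011/2332*11/20 + 283/1166*3/20 + 113/1166*7/20 = 1011/2332 = pi_Q  (ok)
  529/2332*1/4 + 1011/2332*1/4 + 283/1166*1/5 + 113/1166*3/10 = 283/1166 = pi_R  (ok)
  529/2332*3/20 + 1011/2332*1/20 + 283/1166*1/20 + 113/1166*3/10 = 113/1166 = pi_S  (ok)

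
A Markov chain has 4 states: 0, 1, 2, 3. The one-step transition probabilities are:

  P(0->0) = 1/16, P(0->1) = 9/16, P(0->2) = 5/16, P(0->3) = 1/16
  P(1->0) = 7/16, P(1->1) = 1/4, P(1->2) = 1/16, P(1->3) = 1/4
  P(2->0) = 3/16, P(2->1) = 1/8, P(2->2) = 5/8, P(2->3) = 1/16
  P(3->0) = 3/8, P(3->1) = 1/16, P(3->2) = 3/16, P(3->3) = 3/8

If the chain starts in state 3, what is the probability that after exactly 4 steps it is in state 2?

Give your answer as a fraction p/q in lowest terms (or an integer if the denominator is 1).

Answer: 21507/65536

Derivation:
Computing P^4 by repeated multiplication:
P^1 =
  0: [1/16, 9/16, 5/16, 1/16]
  1: [7/16, 1/4, 1/16, 1/4]
  2: [3/16, 1/8, 5/8, 1/16]
  3: [3/8, 1/16, 3/16, 3/8]
P^2 =
  0: [85/256, 7/32, 67/256, 3/16]
  1: [31/128, 85/256, 61/256, 3/16]
  2: [53/256, 7/32, 15/32, 27/256]
  3: [29/128, 35/128, 79/256, 49/256]
P^3 =
  0: [483/2048, 1171/4096, 1295/4096, 83/512]
  1: [141/512, 267/1024, 1149/4096, 751/4096]
  2: [967/4096, 121/512, 801/2048, 559/4096]
  3: [1079/4096, 1009/4096, 1297/4096, 711/4096]
P^4 =
  0: [2129/8192, 2079/8192, 20943/65536, 10929/65536]
  1: [16557/65536, 17473/65536, 20451/65536, 11055/65536]
  2: [15903/65536, 8169/32768, 5875/16384, 9795/65536]
  3: [16299/65536, 4263/16384, 21507/65536, 5339/32768]

(P^4)[3 -> 2] = 21507/65536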